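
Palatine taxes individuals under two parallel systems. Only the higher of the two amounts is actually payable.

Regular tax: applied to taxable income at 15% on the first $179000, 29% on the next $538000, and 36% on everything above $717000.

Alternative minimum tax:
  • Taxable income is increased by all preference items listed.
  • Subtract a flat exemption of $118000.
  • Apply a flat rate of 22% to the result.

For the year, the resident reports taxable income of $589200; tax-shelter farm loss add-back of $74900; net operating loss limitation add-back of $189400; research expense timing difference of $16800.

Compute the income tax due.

$165506

Alternative minimum tax:
  Adjusted income: $589200 + $74900 + $189400 + $16800 = $870300
  Less exemption $118000 → base $752300
  $752300 × 22% = $165506

Regular tax:
  $179000 × 15% = $26850
  $410200 × 29% = $118958
  → $145808

$165506 > $145808, so the alternative minimum tax is the binding amount.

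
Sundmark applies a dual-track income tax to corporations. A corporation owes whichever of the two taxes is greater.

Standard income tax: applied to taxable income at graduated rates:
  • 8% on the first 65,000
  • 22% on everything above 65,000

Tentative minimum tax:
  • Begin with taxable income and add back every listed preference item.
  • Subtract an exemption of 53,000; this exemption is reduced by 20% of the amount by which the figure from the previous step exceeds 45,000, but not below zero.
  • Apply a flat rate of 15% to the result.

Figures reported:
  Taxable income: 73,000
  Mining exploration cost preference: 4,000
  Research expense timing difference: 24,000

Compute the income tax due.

Standard income tax:
  65,000 × 8% = 5,200
  8,000 × 22% = 1,760
  → 6,960

Tentative minimum tax:
  Adjusted income: 73,000 + 4,000 + 24,000 = 101,000
  Exemption: 53,000 − 20% × (101,000 − 45,000) = 53,000 − 11,200 = 41,800
  Base: 101,000 − 41,800 = 59,200
  59,200 × 15% = 8,880

8,880 > 6,960, so the tentative minimum tax is the binding amount.

8,880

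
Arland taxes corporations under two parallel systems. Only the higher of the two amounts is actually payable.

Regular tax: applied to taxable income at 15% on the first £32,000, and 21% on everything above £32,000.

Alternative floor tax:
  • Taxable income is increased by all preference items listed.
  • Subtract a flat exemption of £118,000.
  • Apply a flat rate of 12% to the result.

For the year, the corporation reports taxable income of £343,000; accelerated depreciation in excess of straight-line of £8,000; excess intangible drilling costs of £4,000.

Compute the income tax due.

Regular tax:
  £32,000 × 15% = £4,800
  £311,000 × 21% = £65,310
  → £70,110

Alternative floor tax:
  Adjusted income: £343,000 + £8,000 + £4,000 = £355,000
  Less exemption £118,000 → base £237,000
  £237,000 × 12% = £28,440

£70,110 > £28,440, so the regular tax governs.

£70,110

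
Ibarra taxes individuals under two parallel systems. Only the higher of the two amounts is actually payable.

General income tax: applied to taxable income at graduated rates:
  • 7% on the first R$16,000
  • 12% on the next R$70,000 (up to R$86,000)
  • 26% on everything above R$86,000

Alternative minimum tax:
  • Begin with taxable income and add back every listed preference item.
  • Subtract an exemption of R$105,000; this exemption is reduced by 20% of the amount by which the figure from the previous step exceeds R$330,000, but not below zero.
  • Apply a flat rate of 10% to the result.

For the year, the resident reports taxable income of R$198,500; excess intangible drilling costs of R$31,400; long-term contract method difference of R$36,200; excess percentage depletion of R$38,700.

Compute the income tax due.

Alternative minimum tax:
  Adjusted income: R$198,500 + R$31,400 + R$36,200 + R$38,700 = R$304,800
  Exemption: R$304,800 ≤ R$330,000, so full R$105,000 applies
  Base: R$304,800 − R$105,000 = R$199,800
  R$199,800 × 10% = R$19,980

General income tax:
  R$16,000 × 7% = R$1,120
  R$70,000 × 12% = R$8,400
  R$112,500 × 26% = R$29,250
  → R$38,770

R$38,770 > R$19,980, so the general income tax governs.

R$38,770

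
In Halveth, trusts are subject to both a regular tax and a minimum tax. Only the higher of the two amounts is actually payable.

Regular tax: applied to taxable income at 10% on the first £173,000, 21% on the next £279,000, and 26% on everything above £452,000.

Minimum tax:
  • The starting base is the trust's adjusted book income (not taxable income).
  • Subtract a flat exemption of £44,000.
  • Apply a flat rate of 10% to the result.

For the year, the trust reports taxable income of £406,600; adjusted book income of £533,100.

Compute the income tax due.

Minimum tax:
  Base (adjusted book income): £533,100
  Less exemption £44,000 → base £489,100
  £489,100 × 10% = £48,910

Regular tax:
  £173,000 × 10% = £17,300
  £233,600 × 21% = £49,056
  → £66,356

£66,356 > £48,910, so the regular tax governs.

£66,356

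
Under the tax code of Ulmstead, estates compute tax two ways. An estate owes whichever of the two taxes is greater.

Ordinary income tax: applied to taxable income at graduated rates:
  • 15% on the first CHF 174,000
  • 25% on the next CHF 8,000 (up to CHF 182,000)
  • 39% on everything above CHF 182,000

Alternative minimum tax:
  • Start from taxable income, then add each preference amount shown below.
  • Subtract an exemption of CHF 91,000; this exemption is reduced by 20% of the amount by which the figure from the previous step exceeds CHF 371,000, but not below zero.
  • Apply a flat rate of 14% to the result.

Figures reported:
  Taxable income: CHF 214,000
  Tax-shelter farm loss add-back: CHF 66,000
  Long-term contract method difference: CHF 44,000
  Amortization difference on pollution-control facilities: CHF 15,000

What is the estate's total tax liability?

CHF 40,580

Alternative minimum tax:
  Adjusted income: CHF 214,000 + CHF 66,000 + CHF 44,000 + CHF 15,000 = CHF 339,000
  Exemption: CHF 339,000 ≤ CHF 371,000, so full CHF 91,000 applies
  Base: CHF 339,000 − CHF 91,000 = CHF 248,000
  CHF 248,000 × 14% = CHF 34,720

Ordinary income tax:
  CHF 174,000 × 15% = CHF 26,100
  CHF 8,000 × 25% = CHF 2,000
  CHF 32,000 × 39% = CHF 12,480
  → CHF 40,580

CHF 40,580 > CHF 34,720, so the ordinary income tax governs.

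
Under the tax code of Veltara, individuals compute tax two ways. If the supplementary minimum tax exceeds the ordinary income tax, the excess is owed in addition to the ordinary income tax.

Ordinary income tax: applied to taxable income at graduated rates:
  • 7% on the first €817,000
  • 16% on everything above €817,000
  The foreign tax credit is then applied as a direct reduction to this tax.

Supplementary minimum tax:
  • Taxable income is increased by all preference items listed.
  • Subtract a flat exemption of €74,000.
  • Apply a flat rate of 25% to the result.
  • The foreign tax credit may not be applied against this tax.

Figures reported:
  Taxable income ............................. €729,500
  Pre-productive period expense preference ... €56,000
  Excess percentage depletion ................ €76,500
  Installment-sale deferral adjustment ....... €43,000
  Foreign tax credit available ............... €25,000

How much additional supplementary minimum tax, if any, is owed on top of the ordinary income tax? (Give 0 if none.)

€181,685

Ordinary income tax:
  €729,500 × 7% = €51,065
  Less foreign tax credit €25,000 → €26,065

Supplementary minimum tax:
  Adjusted income: €729,500 + €56,000 + €76,500 + €43,000 = €905,000
  Less exemption €74,000 → base €831,000
  €831,000 × 25% = €207,750

Excess of supplementary minimum tax over ordinary income tax: €207,750 − €26,065 = €181,685.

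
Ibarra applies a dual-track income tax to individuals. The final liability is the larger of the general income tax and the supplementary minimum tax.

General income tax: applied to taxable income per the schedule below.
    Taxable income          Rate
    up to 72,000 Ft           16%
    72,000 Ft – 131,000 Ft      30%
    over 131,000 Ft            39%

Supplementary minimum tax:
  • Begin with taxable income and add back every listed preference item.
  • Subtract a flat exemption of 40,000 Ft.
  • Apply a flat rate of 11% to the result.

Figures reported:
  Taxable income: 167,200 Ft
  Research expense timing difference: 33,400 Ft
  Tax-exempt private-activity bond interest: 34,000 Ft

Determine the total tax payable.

General income tax:
  72,000 Ft × 16% = 11,520 Ft
  59,000 Ft × 30% = 17,700 Ft
  36,200 Ft × 39% = 14,118 Ft
  → 43,338 Ft

Supplementary minimum tax:
  Adjusted income: 167,200 Ft + 33,400 Ft + 34,000 Ft = 234,600 Ft
  Less exemption 40,000 Ft → base 194,600 Ft
  194,600 Ft × 11% = 21,406 Ft

43,338 Ft > 21,406 Ft, so the general income tax governs.

43,338 Ft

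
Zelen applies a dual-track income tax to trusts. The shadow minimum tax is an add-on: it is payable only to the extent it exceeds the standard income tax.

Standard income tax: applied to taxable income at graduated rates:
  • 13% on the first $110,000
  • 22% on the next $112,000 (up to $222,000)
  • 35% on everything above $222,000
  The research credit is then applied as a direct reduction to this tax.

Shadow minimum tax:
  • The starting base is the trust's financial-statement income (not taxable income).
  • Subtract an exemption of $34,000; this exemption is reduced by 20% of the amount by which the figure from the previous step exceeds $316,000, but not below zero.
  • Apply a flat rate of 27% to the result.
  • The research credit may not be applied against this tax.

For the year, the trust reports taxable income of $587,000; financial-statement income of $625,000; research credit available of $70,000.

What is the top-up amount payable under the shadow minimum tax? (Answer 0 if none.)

Shadow minimum tax:
  Base (financial-statement income): $625,000
  Exemption: 20% × ($625,000 − $316,000) = $61,800 ≥ $34,000, so the exemption is fully phased out
  Base: $625,000 − $0 = $625,000
  $625,000 × 27% = $168,750

Standard income tax:
  $110,000 × 13% = $14,300
  $112,000 × 22% = $24,640
  $365,000 × 35% = $127,750
  → $166,690
  Less research credit $70,000 → $96,690

Excess of shadow minimum tax over standard income tax: $168,750 − $96,690 = $72,060.

$72,060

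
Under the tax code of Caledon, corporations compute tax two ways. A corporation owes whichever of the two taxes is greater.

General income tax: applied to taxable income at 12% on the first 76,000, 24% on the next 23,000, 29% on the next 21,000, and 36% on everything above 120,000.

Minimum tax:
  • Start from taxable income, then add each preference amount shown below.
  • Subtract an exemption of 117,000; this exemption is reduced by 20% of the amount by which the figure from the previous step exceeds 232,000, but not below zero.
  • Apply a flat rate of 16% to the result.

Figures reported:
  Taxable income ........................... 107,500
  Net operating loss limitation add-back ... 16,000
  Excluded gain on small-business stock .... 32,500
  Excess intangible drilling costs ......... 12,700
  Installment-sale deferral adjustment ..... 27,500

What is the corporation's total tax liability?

17,105

Minimum tax:
  Adjusted income: 107,500 + 16,000 + 32,500 + 12,700 + 27,500 = 196,200
  Exemption: 196,200 ≤ 232,000, so full 117,000 applies
  Base: 196,200 − 117,000 = 79,200
  79,200 × 16% = 12,672

General income tax:
  76,000 × 12% = 9,120
  23,000 × 24% = 5,520
  8,500 × 29% = 2,465
  → 17,105

17,105 > 12,672, so the general income tax governs.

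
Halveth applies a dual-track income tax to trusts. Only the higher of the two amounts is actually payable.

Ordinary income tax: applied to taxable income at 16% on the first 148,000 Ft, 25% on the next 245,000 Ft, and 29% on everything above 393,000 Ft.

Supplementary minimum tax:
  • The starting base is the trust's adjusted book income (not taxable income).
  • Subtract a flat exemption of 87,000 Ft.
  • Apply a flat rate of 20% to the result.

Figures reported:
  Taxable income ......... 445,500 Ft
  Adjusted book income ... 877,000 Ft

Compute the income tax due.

Supplementary minimum tax:
  Base (adjusted book income): 877,000 Ft
  Less exemption 87,000 Ft → base 790,000 Ft
  790,000 Ft × 20% = 158,000 Ft

Ordinary income tax:
  148,000 Ft × 16% = 23,680 Ft
  245,000 Ft × 25% = 61,250 Ft
  52,500 Ft × 29% = 15,225 Ft
  → 100,155 Ft

158,000 Ft > 100,155 Ft, so the supplementary minimum tax is the binding amount.

158,000 Ft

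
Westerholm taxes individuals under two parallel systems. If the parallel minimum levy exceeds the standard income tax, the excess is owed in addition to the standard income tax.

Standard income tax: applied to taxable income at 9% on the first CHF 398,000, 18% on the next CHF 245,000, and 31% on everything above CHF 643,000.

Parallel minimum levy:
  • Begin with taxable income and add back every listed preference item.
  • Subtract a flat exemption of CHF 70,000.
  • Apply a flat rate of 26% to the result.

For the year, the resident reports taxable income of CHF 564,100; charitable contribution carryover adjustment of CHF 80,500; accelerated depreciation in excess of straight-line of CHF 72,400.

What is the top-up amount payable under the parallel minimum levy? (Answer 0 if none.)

Standard income tax:
  CHF 398,000 × 9% = CHF 35,820
  CHF 166,100 × 18% = CHF 29,898
  → CHF 65,718

Parallel minimum levy:
  Adjusted income: CHF 564,100 + CHF 80,500 + CHF 72,400 = CHF 717,000
  Less exemption CHF 70,000 → base CHF 647,000
  CHF 647,000 × 26% = CHF 168,220

Excess of parallel minimum levy over standard income tax: CHF 168,220 − CHF 65,718 = CHF 102,502.

CHF 102,502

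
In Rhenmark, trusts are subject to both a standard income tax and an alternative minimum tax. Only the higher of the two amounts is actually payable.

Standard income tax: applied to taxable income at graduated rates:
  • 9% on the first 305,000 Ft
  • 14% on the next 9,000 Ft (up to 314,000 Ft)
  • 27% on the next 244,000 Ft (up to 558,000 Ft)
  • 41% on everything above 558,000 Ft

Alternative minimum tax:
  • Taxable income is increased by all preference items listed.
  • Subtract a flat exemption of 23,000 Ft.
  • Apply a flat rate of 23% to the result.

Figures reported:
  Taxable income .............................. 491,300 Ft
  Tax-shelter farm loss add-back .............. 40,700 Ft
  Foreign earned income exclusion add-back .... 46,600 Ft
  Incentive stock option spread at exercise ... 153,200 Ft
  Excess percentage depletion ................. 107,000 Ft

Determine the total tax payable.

Standard income tax:
  305,000 Ft × 9% = 27,450 Ft
  9,000 Ft × 14% = 1,260 Ft
  177,300 Ft × 27% = 47,871 Ft
  → 76,581 Ft

Alternative minimum tax:
  Adjusted income: 491,300 Ft + 40,700 Ft + 46,600 Ft + 153,200 Ft + 107,000 Ft = 838,800 Ft
  Less exemption 23,000 Ft → base 815,800 Ft
  815,800 Ft × 23% = 187,634 Ft

187,634 Ft > 76,581 Ft, so the alternative minimum tax is the binding amount.

187,634 Ft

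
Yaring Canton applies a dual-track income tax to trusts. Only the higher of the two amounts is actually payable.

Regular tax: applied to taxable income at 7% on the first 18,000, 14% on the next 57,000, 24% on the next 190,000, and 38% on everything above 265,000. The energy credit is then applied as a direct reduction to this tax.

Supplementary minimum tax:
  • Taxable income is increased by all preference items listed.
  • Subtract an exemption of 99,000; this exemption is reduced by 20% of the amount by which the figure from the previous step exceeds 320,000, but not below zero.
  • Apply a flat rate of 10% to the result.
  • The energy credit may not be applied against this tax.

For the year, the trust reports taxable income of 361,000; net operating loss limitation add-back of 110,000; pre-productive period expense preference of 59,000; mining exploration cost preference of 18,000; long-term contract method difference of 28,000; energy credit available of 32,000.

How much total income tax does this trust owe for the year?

59,320

Supplementary minimum tax:
  Adjusted income: 361,000 + 110,000 + 59,000 + 18,000 + 28,000 = 576,000
  Exemption: 99,000 − 20% × (576,000 − 320,000) = 99,000 − 51,200 = 47,800
  Base: 576,000 − 47,800 = 528,200
  528,200 × 10% = 52,820

Regular tax:
  18,000 × 7% = 1,260
  57,000 × 14% = 7,980
  190,000 × 24% = 45,600
  96,000 × 38% = 36,480
  → 91,320
  Less energy credit 32,000 → 59,320

59,320 > 52,820, so the regular tax governs.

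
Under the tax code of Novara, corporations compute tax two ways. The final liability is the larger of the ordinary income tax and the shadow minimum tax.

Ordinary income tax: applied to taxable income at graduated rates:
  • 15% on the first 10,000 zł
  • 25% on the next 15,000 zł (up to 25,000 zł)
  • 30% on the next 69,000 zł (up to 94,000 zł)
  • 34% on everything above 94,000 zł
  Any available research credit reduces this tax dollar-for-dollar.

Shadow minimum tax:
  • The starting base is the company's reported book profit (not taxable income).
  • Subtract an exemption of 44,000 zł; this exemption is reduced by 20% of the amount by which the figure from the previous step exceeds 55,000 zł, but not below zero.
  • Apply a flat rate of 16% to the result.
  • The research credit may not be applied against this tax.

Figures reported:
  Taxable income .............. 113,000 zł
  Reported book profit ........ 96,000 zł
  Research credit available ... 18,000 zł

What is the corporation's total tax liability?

Shadow minimum tax:
  Base (reported book profit): 96,000 zł
  Exemption: 44,000 zł − 20% × (96,000 zł − 55,000 zł) = 44,000 zł − 8,200 zł = 35,800 zł
  Base: 96,000 zł − 35,800 zł = 60,200 zł
  60,200 zł × 16% = 9,632 zł

Ordinary income tax:
  10,000 zł × 15% = 1,500 zł
  15,000 zł × 25% = 3,750 zł
  69,000 zł × 30% = 20,700 zł
  19,000 zł × 34% = 6,460 zł
  → 32,410 zł
  Less research credit 18,000 zł → 14,410 zł

14,410 zł > 9,632 zł, so the ordinary income tax governs.

14,410 zł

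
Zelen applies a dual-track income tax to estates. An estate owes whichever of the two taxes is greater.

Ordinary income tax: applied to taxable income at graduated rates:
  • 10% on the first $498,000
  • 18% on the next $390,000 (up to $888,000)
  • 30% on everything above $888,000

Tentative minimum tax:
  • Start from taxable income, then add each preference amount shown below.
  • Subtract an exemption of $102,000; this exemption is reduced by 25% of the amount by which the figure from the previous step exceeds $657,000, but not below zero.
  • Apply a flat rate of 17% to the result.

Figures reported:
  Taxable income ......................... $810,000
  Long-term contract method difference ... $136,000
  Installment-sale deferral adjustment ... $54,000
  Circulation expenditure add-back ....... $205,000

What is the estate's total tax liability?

$204,850

Tentative minimum tax:
  Adjusted income: $810,000 + $136,000 + $54,000 + $205,000 = $1,205,000
  Exemption: 25% × ($1,205,000 − $657,000) = $137,000 ≥ $102,000, so the exemption is fully phased out
  Base: $1,205,000 − $0 = $1,205,000
  $1,205,000 × 17% = $204,850

Ordinary income tax:
  $498,000 × 10% = $49,800
  $312,000 × 18% = $56,160
  → $105,960

$204,850 > $105,960, so the tentative minimum tax is the binding amount.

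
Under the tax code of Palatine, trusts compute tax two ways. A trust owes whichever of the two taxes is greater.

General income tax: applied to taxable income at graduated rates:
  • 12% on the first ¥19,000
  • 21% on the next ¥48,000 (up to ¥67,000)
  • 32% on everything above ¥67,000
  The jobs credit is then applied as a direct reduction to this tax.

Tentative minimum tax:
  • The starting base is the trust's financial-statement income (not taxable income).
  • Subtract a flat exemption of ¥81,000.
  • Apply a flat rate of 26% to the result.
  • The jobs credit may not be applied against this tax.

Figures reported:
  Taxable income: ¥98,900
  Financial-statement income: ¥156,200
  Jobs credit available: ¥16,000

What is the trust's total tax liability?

General income tax:
  ¥19,000 × 12% = ¥2,280
  ¥48,000 × 21% = ¥10,080
  ¥31,900 × 32% = ¥10,208
  → ¥22,568
  Less jobs credit ¥16,000 → ¥6,568

Tentative minimum tax:
  Base (financial-statement income): ¥156,200
  Less exemption ¥81,000 → base ¥75,200
  ¥75,200 × 26% = ¥19,552

¥19,552 > ¥6,568, so the tentative minimum tax is the binding amount.

¥19,552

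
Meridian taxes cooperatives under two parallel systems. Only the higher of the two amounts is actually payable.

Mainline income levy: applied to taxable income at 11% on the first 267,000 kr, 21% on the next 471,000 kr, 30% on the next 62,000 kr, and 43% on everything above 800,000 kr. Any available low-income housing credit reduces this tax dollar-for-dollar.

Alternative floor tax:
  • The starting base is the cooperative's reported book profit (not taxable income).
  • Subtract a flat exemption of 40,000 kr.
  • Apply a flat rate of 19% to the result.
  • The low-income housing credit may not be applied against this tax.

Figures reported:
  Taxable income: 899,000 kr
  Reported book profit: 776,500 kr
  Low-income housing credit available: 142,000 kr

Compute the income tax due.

Alternative floor tax:
  Base (reported book profit): 776,500 kr
  Less exemption 40,000 kr → base 736,500 kr
  736,500 kr × 19% = 139,935 kr

Mainline income levy:
  267,000 kr × 11% = 29,370 kr
  471,000 kr × 21% = 98,910 kr
  62,000 kr × 30% = 18,600 kr
  99,000 kr × 43% = 42,570 kr
  → 189,450 kr
  Less low-income housing credit 142,000 kr → 47,450 kr

139,935 kr > 47,450 kr, so the alternative floor tax is the binding amount.

139,935 kr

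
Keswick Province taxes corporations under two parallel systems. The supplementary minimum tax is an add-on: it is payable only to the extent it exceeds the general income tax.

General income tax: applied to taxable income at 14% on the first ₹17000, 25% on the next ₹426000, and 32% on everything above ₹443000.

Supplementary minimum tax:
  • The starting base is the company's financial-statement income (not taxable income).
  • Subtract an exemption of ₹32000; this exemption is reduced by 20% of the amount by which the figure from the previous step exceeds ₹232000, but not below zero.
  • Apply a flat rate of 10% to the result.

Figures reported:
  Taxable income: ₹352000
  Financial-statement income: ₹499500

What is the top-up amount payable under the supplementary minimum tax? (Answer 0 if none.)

₹0

Supplementary minimum tax:
  Base (financial-statement income): ₹499500
  Exemption: 20% × (₹499500 − ₹232000) = ₹53500 ≥ ₹32000, so the exemption is fully phased out
  Base: ₹499500 − ₹0 = ₹499500
  ₹499500 × 10% = ₹49950

General income tax:
  ₹17000 × 14% = ₹2380
  ₹335000 × 25% = ₹83750
  → ₹86130

₹49950 ≤ ₹86130, so no add-on is due.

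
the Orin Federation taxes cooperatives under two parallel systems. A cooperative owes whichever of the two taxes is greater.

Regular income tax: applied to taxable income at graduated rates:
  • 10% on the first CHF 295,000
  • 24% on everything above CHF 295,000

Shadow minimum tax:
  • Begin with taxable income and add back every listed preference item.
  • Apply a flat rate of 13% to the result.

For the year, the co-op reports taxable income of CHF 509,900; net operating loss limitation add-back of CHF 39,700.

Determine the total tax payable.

CHF 81,076

Shadow minimum tax:
  Adjusted income: CHF 509,900 + CHF 39,700 = CHF 549,600
  CHF 549,600 × 13% = CHF 71,448

Regular income tax:
  CHF 295,000 × 10% = CHF 29,500
  CHF 214,900 × 24% = CHF 51,576
  → CHF 81,076

CHF 81,076 > CHF 71,448, so the regular income tax governs.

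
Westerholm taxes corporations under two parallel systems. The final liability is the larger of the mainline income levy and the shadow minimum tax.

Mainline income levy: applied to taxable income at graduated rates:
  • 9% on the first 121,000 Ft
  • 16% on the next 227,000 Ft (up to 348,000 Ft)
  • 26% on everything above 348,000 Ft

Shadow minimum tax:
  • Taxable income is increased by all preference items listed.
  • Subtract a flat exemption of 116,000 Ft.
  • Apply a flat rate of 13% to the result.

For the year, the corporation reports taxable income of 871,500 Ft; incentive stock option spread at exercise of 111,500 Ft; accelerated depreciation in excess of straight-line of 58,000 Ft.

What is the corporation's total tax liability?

Shadow minimum tax:
  Adjusted income: 871,500 Ft + 111,500 Ft + 58,000 Ft = 1,041,000 Ft
  Less exemption 116,000 Ft → base 925,000 Ft
  925,000 Ft × 13% = 120,250 Ft

Mainline income levy:
  121,000 Ft × 9% = 10,890 Ft
  227,000 Ft × 16% = 36,320 Ft
  523,500 Ft × 26% = 136,110 Ft
  → 183,320 Ft

183,320 Ft > 120,250 Ft, so the mainline income levy governs.

183,320 Ft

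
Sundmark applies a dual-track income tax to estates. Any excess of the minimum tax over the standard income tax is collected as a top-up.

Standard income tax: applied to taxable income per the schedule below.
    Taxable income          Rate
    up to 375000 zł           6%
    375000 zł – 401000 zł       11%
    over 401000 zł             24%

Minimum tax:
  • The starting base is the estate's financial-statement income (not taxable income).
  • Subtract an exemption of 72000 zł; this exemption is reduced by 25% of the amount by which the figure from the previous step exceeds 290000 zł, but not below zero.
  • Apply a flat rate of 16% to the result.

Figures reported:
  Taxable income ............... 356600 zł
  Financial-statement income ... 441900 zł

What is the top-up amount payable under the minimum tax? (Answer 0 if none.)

43864 zł

Minimum tax:
  Base (financial-statement income): 441900 zł
  Exemption: 72000 zł − 25% × (441900 zł − 290000 zł) = 72000 zł − 37975 zł = 34025 zł
  Base: 441900 zł − 34025 zł = 407875 zł
  407875 zł × 16% = 65260 zł

Standard income tax:
  356600 zł × 6% = 21396 zł

Excess of minimum tax over standard income tax: 65260 zł − 21396 zł = 43864 zł.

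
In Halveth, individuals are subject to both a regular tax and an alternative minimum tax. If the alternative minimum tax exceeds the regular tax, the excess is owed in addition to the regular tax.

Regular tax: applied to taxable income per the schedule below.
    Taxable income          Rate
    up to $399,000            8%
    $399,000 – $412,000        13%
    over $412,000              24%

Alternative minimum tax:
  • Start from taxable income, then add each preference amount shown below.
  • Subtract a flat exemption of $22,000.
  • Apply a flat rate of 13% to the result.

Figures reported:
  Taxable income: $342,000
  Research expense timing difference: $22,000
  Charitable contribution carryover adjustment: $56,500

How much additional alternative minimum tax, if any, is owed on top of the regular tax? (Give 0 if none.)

Alternative minimum tax:
  Adjusted income: $342,000 + $22,000 + $56,500 = $420,500
  Less exemption $22,000 → base $398,500
  $398,500 × 13% = $51,805

Regular tax:
  $342,000 × 8% = $27,360

Excess of alternative minimum tax over regular tax: $51,805 − $27,360 = $24,445.

$24,445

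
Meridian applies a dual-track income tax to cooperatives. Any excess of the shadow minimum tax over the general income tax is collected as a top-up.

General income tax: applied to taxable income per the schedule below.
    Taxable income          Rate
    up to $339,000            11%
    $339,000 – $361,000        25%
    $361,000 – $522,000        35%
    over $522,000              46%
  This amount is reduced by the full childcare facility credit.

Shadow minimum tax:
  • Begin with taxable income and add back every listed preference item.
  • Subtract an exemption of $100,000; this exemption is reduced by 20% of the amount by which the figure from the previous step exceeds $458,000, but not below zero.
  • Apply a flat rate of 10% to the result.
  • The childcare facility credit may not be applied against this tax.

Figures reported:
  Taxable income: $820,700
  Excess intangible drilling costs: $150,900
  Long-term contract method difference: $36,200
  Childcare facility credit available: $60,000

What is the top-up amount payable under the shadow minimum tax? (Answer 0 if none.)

Shadow minimum tax:
  Adjusted income: $820,700 + $150,900 + $36,200 = $1,007,800
  Exemption: 20% × ($1,007,800 − $458,000) = $109,960 ≥ $100,000, so the exemption is fully phased out
  Base: $1,007,800 − $0 = $1,007,800
  $1,007,800 × 10% = $100,780

General income tax:
  $339,000 × 11% = $37,290
  $22,000 × 25% = $5,500
  $161,000 × 35% = $56,350
  $298,700 × 46% = $137,402
  → $236,542
  Less childcare facility credit $60,000 → $176,542

$100,780 ≤ $176,542, so no add-on is due.

$0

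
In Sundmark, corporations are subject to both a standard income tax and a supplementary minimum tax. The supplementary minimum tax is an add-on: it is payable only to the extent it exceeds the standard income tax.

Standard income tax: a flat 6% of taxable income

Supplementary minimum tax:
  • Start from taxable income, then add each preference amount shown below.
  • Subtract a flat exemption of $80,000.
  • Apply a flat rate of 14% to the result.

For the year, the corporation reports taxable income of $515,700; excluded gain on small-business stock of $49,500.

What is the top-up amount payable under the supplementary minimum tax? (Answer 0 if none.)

$36,986

Standard income tax:
  $515,700 × 6% = $30,942

Supplementary minimum tax:
  Adjusted income: $515,700 + $49,500 = $565,200
  Less exemption $80,000 → base $485,200
  $485,200 × 14% = $67,928

Excess of supplementary minimum tax over standard income tax: $67,928 − $30,942 = $36,986.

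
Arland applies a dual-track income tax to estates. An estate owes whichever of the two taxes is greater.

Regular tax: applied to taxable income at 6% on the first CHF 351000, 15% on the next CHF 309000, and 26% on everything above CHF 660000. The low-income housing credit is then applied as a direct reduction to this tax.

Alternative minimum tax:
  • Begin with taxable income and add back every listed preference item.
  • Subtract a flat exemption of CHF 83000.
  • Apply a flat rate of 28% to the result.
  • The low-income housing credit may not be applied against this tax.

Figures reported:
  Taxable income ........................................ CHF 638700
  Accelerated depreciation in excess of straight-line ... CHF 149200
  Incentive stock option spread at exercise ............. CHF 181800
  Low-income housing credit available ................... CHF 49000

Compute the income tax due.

Regular tax:
  CHF 351000 × 6% = CHF 21060
  CHF 287700 × 15% = CHF 43155
  → CHF 64215
  Less low-income housing credit CHF 49000 → CHF 15215

Alternative minimum tax:
  Adjusted income: CHF 638700 + CHF 149200 + CHF 181800 = CHF 969700
  Less exemption CHF 83000 → base CHF 886700
  CHF 886700 × 28% = CHF 248276

CHF 248276 > CHF 15215, so the alternative minimum tax is the binding amount.

CHF 248276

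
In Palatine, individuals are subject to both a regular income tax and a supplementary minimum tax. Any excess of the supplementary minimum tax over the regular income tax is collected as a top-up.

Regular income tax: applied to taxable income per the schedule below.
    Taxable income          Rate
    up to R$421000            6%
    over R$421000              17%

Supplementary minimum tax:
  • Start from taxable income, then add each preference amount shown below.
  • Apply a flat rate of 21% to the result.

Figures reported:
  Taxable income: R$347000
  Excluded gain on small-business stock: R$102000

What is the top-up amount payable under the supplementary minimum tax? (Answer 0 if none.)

R$73470

Supplementary minimum tax:
  Adjusted income: R$347000 + R$102000 = R$449000
  R$449000 × 21% = R$94290

Regular income tax:
  R$347000 × 6% = R$20820

Excess of supplementary minimum tax over regular income tax: R$94290 − R$20820 = R$73470.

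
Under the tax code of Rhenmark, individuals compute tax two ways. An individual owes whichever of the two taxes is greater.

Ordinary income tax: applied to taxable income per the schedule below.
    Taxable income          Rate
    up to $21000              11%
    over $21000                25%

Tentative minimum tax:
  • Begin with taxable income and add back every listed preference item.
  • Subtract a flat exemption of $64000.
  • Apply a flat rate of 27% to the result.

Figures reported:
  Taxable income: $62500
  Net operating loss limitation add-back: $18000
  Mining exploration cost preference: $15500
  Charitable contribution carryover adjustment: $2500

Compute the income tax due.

$12685

Ordinary income tax:
  $21000 × 11% = $2310
  $41500 × 25% = $10375
  → $12685

Tentative minimum tax:
  Adjusted income: $62500 + $18000 + $15500 + $2500 = $98500
  Less exemption $64000 → base $34500
  $34500 × 27% = $9315

$12685 > $9315, so the ordinary income tax governs.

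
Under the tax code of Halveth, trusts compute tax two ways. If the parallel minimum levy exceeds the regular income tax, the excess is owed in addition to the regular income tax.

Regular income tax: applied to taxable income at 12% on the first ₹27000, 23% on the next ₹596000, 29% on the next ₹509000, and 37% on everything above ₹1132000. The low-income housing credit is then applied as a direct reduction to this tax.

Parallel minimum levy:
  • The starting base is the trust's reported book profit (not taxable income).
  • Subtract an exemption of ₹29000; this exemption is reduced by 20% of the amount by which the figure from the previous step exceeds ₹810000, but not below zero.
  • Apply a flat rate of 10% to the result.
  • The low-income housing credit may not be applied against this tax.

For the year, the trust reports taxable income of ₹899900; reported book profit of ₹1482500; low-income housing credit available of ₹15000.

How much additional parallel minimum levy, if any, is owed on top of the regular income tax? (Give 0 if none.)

₹0

Parallel minimum levy:
  Base (reported book profit): ₹1482500
  Exemption: 20% × (₹1482500 − ₹810000) = ₹134500 ≥ ₹29000, so the exemption is fully phased out
  Base: ₹1482500 − ₹0 = ₹1482500
  ₹1482500 × 10% = ₹148250

Regular income tax:
  ₹27000 × 12% = ₹3240
  ₹596000 × 23% = ₹137080
  ₹276900 × 29% = ₹80301
  → ₹220621
  Less low-income housing credit ₹15000 → ₹205621

₹148250 ≤ ₹205621, so no add-on is due.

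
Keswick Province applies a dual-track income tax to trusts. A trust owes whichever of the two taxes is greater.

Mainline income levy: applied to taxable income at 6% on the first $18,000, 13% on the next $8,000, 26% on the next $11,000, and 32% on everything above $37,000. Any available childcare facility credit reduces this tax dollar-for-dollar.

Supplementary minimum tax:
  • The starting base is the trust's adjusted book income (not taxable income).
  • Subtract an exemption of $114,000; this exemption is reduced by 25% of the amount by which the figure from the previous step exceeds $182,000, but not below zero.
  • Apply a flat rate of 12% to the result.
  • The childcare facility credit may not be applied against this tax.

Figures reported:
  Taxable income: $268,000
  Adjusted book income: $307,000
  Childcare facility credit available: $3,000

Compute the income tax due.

Supplementary minimum tax:
  Base (adjusted book income): $307,000
  Exemption: $114,000 − 25% × ($307,000 − $182,000) = $114,000 − $31,250 = $82,750
  Base: $307,000 − $82,750 = $224,250
  $224,250 × 12% = $26,910

Mainline income levy:
  $18,000 × 6% = $1,080
  $8,000 × 13% = $1,040
  $11,000 × 26% = $2,860
  $231,000 × 32% = $73,920
  → $78,900
  Less childcare facility credit $3,000 → $75,900

$75,900 > $26,910, so the mainline income levy governs.

$75,900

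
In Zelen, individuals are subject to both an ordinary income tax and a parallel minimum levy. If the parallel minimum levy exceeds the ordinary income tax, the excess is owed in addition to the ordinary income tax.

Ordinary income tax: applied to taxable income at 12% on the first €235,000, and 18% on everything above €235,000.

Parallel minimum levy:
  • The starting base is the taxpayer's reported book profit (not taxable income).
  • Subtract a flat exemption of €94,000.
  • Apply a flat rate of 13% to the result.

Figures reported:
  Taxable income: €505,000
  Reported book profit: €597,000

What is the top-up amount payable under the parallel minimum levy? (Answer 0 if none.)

Parallel minimum levy:
  Base (reported book profit): €597,000
  Less exemption €94,000 → base €503,000
  €503,000 × 13% = €65,390

Ordinary income tax:
  €235,000 × 12% = €28,200
  €270,000 × 18% = €48,600
  → €76,800

€65,390 ≤ €76,800, so no add-on is due.

€0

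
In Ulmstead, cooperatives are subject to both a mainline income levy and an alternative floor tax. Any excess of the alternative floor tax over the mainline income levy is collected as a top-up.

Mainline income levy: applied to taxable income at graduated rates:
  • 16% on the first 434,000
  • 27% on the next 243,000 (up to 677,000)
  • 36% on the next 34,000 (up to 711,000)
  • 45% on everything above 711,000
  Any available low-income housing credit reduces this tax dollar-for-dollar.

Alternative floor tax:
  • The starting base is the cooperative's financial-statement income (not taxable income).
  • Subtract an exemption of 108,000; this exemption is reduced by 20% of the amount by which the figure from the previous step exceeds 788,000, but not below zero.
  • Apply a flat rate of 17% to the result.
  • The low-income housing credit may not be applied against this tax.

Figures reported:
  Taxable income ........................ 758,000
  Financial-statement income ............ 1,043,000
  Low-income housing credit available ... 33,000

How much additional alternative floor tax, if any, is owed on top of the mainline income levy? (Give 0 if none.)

32,180

Mainline income levy:
  434,000 × 16% = 69,440
  243,000 × 27% = 65,610
  34,000 × 36% = 12,240
  47,000 × 45% = 21,150
  → 168,440
  Less low-income housing credit 33,000 → 135,440

Alternative floor tax:
  Base (financial-statement income): 1,043,000
  Exemption: 108,000 − 20% × (1,043,000 − 788,000) = 108,000 − 51,000 = 57,000
  Base: 1,043,000 − 57,000 = 986,000
  986,000 × 17% = 167,620

Excess of alternative floor tax over mainline income levy: 167,620 − 135,440 = 32,180.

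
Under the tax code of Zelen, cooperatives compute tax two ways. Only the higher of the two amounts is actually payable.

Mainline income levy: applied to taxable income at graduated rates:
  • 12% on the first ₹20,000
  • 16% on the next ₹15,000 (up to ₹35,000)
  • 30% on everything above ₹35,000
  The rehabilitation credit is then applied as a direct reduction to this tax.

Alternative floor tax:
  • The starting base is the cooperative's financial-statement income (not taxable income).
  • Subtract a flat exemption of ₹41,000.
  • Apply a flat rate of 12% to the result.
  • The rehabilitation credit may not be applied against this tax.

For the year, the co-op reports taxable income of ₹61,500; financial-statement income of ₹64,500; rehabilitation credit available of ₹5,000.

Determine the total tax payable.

₹7,750

Mainline income levy:
  ₹20,000 × 12% = ₹2,400
  ₹15,000 × 16% = ₹2,400
  ₹26,500 × 30% = ₹7,950
  → ₹12,750
  Less rehabilitation credit ₹5,000 → ₹7,750

Alternative floor tax:
  Base (financial-statement income): ₹64,500
  Less exemption ₹41,000 → base ₹23,500
  ₹23,500 × 12% = ₹2,820

₹7,750 > ₹2,820, so the mainline income levy governs.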